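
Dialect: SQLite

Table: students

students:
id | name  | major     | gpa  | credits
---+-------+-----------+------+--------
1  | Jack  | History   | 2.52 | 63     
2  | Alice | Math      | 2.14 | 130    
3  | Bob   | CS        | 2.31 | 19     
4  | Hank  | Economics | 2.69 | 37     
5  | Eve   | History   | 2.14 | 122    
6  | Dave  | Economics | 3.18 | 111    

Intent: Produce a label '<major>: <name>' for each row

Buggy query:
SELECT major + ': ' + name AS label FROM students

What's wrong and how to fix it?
Bug: '+' is numeric addition; on text columns SQLite converts them to 0 instead of concatenating

Fix: Use the || operator for string concatenation

Corrected query:
SELECT major || ': ' || name AS label FROM students

Result:
label          
---------------
History: Jack  
Math: Alice    
CS: Bob        
Economics: Hank
History: Eve   
Economics: Dave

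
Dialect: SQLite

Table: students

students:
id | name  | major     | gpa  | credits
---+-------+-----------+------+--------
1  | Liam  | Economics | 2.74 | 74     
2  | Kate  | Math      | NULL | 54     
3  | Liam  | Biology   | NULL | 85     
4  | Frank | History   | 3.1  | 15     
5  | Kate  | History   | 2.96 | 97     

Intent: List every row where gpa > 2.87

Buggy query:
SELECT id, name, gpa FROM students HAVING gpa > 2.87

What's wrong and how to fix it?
Bug: HAVING filters the output of aggregation, but this query has no GROUP BY and no aggregate functions, so SQLite rejects it (HAVING clause on a non-aggregate query); the condition here is per row

Fix: Use WHERE for row-level filtering

Corrected query:
SELECT id, name, gpa FROM students WHERE gpa > 2.87

Result:
id | name  | gpa 
---+-------+-----
4  | Frank | 3.1 
5  | Kate  | 2.96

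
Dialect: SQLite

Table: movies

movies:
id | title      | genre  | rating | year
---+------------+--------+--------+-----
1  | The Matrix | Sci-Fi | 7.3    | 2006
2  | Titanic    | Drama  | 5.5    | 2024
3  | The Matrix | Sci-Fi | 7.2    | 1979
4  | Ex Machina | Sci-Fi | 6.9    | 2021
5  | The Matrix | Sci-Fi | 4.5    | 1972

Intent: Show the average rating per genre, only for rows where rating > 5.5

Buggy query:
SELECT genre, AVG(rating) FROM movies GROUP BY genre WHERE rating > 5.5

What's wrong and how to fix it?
Bug: Row-level WHERE must come before GROUP BY in the clause order

Fix: Place WHERE between FROM and GROUP BY

Corrected query:
SELECT genre, AVG(rating) FROM movies WHERE rating > 5.5 GROUP BY genre

Result:
genre  | AVG(rating)
-------+------------
Sci-Fi | 7.133333   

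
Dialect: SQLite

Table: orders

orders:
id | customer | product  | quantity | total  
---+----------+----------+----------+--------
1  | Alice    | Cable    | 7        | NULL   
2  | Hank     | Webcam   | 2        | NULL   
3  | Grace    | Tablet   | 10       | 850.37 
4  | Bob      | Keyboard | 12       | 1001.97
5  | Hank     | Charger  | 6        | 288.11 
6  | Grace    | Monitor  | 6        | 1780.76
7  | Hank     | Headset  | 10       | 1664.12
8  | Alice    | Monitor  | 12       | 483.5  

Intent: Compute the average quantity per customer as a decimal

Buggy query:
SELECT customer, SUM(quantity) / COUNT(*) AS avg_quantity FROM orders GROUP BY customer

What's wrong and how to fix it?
Bug: Both operands are integers, so '/' performs integer division and truncates

Fix: Multiply by 1.0 (or CAST to REAL) to force floating-point division

Corrected query:
SELECT customer, SUM(quantity) * 1.0 / COUNT(*) AS avg_quantity FROM orders GROUP BY customer

Result:
customer | avg_quantity
---------+-------------
Alice    | 9.5         
Bob      | 12          
Grace    | 8           
Hank     | 6           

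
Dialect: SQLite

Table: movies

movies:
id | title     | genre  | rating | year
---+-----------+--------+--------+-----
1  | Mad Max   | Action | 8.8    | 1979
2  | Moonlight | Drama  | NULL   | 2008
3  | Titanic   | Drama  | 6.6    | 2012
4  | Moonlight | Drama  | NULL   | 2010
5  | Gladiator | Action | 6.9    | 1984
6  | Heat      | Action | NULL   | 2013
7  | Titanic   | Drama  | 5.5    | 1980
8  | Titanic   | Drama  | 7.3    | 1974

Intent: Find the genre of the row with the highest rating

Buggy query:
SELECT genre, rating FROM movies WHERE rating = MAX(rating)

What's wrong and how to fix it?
Bug: WHERE is evaluated per row; an aggregate over the whole table isn't defined there

Fix: Wrap MAX in a scalar subquery so WHERE compares against a single value

Corrected query:
SELECT genre, rating FROM movies WHERE rating = (SELECT MAX(rating) FROM movies)

Result:
genre  | rating
-------+-------
Action | 8.8   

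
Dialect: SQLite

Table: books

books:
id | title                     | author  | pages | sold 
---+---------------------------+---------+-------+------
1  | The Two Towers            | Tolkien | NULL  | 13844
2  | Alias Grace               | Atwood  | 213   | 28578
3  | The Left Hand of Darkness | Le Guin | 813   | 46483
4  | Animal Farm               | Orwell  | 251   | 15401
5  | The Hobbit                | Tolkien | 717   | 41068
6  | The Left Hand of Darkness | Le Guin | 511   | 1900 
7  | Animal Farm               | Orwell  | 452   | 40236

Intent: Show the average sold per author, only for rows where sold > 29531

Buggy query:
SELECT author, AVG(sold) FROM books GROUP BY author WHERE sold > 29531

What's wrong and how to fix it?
Bug: WHERE cannot follow GROUP BY

Fix: Move the WHERE clause before GROUP BY

Corrected query:
SELECT author, AVG(sold) FROM books WHERE sold > 29531 GROUP BY author

Result:
author  | AVG(sold)
--------+----------
Le Guin | 46483    
Orwell  | 40236    
Tolkien | 41068    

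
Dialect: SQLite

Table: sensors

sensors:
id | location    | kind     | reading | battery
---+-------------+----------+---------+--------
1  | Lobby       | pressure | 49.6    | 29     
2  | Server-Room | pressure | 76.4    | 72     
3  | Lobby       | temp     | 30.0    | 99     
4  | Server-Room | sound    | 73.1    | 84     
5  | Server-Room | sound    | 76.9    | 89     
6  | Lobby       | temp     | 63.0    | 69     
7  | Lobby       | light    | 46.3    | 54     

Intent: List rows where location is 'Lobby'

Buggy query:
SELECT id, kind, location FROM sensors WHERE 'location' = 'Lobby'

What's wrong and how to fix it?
Bug: Single quotes denote string literals in SQL; the column name is being compared as a constant string

Fix: Reference the column as location without single quotes

Corrected query:
SELECT id, kind, location FROM sensors WHERE location = 'Lobby'

Result:
id | kind     | location
---+----------+---------
1  | pressure | Lobby   
3  | temp     | Lobby   
6  | temp     | Lobby   
7  | light    | Lobby   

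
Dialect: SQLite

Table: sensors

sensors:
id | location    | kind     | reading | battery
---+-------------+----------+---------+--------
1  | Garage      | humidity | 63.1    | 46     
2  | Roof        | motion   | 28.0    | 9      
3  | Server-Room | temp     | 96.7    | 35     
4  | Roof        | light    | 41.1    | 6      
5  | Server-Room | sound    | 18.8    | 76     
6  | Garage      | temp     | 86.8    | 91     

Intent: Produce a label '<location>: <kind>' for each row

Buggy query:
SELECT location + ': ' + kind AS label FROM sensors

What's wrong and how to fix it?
Bug: '+' is numeric addition; on text columns SQLite converts them to 0 instead of concatenating

Fix: Use the || operator for string concatenation

Corrected query:
SELECT location || ': ' || kind AS label FROM sensors

Result:
label             
------------------
Garage: humidity  
Roof: motion      
Server-Room: temp 
Roof: light       
Server-Room: sound
Garage: temp      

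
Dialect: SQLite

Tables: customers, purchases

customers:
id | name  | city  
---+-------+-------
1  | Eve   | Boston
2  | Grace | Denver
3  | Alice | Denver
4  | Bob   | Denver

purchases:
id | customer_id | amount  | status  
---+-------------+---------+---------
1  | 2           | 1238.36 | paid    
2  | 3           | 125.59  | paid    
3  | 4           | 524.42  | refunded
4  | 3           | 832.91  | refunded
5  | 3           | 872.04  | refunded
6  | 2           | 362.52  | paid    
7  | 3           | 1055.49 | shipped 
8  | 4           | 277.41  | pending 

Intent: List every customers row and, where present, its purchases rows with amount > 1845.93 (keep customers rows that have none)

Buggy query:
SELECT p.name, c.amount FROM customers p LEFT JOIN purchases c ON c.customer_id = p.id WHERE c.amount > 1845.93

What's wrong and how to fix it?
Bug: Filtering c.amount in WHERE discards the NULL rows produced by LEFT JOIN, turning it into an inner join

Fix: Move the right-table condition into the ON clause so unmatched parents are kept

Corrected query:
SELECT p.name, c.amount FROM customers p LEFT JOIN purchases c ON c.customer_id = p.id AND c.amount > 1845.93

Result:
name  | amount
------+-------
Eve   | NULL  
Grace | NULL  
Alice | NULL  
Bob   | NULL  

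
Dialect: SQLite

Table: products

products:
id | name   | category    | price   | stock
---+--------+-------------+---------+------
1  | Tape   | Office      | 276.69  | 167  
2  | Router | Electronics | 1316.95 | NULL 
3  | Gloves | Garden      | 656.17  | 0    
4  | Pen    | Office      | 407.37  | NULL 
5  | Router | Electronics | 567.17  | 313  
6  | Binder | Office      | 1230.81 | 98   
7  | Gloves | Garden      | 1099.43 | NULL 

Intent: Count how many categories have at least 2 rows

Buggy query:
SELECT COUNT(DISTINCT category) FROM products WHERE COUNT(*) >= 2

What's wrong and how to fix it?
Bug: COUNT(*) cannot appear in WHERE; the per-group count doesn't exist yet

Fix: Use a subquery that GROUPs and filters with HAVING, then count its rows

Corrected query:
SELECT COUNT(*) FROM (SELECT category FROM products GROUP BY category HAVING COUNT(*) >= 2)

Result:
COUNT(*)
--------
3       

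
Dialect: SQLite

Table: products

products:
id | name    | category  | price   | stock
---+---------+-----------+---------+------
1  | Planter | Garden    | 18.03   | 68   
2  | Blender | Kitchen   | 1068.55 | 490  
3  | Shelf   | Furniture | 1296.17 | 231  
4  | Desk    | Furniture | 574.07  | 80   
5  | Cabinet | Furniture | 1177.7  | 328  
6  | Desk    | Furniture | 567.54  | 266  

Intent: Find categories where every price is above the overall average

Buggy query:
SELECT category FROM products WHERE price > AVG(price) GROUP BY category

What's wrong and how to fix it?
Bug: WHERE evaluates per row before aggregation, so AVG() is unavailable

Fix: Compute the overall average in a scalar subquery and compare each group's MIN against it in HAVING

Corrected query:
SELECT category FROM products GROUP BY category HAVING MIN(price) > (SELECT AVG(price) FROM products)

Result:
category
--------
Kitchen 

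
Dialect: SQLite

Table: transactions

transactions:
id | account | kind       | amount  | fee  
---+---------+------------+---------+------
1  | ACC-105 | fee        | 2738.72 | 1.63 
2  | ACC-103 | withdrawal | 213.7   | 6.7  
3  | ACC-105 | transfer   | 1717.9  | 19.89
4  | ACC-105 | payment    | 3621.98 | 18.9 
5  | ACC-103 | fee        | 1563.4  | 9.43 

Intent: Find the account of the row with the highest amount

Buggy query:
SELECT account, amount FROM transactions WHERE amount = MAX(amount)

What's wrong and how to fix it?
Bug: WHERE is evaluated per row; an aggregate over the whole table isn't defined there

Fix: Use a subquery: WHERE amount = (SELECT MAX(amount) FROM transactions)

Corrected query:
SELECT account, amount FROM transactions WHERE amount = (SELECT MAX(amount) FROM transactions)

Result:
account | amount 
--------+--------
ACC-105 | 3621.98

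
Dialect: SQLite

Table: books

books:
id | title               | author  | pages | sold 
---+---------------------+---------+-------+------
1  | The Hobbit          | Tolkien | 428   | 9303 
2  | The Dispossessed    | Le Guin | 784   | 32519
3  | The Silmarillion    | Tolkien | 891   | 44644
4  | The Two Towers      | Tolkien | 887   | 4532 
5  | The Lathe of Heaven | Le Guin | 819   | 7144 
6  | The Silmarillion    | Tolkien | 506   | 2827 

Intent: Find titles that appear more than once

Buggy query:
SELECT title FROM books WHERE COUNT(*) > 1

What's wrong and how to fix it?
Bug: COUNT(*) is an aggregate and cannot be used in WHERE

Fix: Group first, then use HAVING for the count condition

Corrected query:
SELECT title FROM books GROUP BY title HAVING COUNT(*) > 1

Result:
title           
----------------
The Silmarillion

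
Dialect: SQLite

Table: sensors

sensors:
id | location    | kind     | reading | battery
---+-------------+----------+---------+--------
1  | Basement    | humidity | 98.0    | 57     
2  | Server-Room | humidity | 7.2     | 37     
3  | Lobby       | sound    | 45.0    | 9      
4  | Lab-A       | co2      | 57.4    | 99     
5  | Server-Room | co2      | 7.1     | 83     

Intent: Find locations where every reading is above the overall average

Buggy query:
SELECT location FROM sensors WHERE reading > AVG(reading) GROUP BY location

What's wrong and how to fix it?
Bug: WHERE evaluates per row before aggregation, so AVG() is unavailable

Fix: Use a subquery for AVG and a HAVING MIN(...) filter so the condition holds for every row in the group

Corrected query:
SELECT location FROM sensors GROUP BY location HAVING MIN(reading) > (SELECT AVG(reading) FROM sensors)

Result:
location
--------
Basement
Lab-A   
Lobby   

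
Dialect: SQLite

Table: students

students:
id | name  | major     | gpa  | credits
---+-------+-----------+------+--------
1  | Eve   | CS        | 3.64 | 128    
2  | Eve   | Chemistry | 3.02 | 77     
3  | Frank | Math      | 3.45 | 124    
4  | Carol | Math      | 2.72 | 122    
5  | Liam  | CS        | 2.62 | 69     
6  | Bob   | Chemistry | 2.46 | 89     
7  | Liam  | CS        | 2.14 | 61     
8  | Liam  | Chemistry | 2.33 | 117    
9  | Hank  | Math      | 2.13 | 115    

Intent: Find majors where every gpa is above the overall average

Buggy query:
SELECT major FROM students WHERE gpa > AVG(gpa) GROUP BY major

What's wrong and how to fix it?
Bug: AVG() is an aggregate; it can't sit directly in WHERE

Fix: Compute the overall average in a scalar subquery and compare each group's MIN against it in HAVING

Corrected query:
SELECT major FROM students GROUP BY major HAVING MIN(gpa) > (SELECT AVG(gpa) FROM students)

Result:
(no rows)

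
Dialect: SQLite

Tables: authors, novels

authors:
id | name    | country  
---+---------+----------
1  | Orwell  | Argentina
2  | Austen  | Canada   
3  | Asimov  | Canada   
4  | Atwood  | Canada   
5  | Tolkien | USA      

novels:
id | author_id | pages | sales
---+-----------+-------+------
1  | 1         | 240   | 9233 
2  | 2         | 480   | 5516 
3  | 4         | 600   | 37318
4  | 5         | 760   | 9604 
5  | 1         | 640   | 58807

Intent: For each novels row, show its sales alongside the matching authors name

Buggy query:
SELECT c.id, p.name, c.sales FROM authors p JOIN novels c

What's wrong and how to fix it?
Bug: Missing join condition: each novels row is matched to all authors rows instead of just its own

Fix: Specify the join condition linking the foreign key to the parent id

Corrected query:
SELECT c.id, p.name, c.sales FROM authors p JOIN novels c ON c.author_id = p.id

Result:
id | name    | sales
---+---------+------
1  | Orwell  | 9233 
2  | Austen  | 5516 
3  | Atwood  | 37318
4  | Tolkien | 9604 
5  | Orwell  | 58807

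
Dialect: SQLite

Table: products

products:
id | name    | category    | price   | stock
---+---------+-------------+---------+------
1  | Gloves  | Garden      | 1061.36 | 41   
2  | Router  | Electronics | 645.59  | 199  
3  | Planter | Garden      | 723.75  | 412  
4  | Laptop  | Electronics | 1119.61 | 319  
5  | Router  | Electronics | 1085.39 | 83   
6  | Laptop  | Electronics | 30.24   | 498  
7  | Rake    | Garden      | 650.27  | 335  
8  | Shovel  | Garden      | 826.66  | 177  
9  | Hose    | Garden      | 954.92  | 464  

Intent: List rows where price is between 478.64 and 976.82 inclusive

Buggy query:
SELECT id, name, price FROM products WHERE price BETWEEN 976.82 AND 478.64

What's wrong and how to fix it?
Bug: BETWEEN expects the lower bound first; with 976.82 AND 478.64 the range is empty

Fix: Swap the bounds so the smaller value comes first

Corrected query:
SELECT id, name, price FROM products WHERE price BETWEEN 478.64 AND 976.82

Result:
id | name    | price 
---+---------+-------
2  | Router  | 645.59
3  | Planter | 723.75
7  | Rake    | 650.27
8  | Shovel  | 826.66
9  | Hose    | 954.92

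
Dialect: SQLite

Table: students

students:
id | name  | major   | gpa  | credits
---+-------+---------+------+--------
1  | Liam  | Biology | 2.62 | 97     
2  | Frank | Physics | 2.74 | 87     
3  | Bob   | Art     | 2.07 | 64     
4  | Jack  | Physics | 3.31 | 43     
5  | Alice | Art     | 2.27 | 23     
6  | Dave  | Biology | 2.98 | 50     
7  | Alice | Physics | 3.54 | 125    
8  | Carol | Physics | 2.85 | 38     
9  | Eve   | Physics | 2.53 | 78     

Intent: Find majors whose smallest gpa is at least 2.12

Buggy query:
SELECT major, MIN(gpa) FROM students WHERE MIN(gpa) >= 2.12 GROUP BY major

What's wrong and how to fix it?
Bug: Aggregates like MIN are computed per group after WHERE runs

Fix: Use HAVING for the per-group MIN condition

Corrected query:
SELECT major, MIN(gpa) FROM students GROUP BY major HAVING MIN(gpa) >= 2.12

Result:
major   | MIN(gpa)
--------+---------
Biology | 2.62    
Physics | 2.53    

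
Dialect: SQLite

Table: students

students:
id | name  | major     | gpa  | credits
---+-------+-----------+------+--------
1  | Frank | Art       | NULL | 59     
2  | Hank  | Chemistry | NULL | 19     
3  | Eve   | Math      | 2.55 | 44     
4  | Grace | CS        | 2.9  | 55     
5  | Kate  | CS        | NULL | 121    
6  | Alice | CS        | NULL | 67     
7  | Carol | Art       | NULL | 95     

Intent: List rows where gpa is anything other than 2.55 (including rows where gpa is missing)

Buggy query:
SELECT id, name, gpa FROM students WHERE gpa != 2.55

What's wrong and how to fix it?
Bug: Inequality against NULL is unknown, not true; rows with NULL are dropped

Fix: Add an explicit OR gpa IS NULL to include the missing-value rows

Corrected query:
SELECT id, name, gpa FROM students WHERE gpa != 2.55 OR gpa IS NULL

Result:
id | name  | gpa 
---+-------+-----
1  | Frank | NULL
2  | Hank  | NULL
4  | Grace | 2.9 
5  | Kate  | NULL
6  | Alice | NULL
7  | Carol | NULL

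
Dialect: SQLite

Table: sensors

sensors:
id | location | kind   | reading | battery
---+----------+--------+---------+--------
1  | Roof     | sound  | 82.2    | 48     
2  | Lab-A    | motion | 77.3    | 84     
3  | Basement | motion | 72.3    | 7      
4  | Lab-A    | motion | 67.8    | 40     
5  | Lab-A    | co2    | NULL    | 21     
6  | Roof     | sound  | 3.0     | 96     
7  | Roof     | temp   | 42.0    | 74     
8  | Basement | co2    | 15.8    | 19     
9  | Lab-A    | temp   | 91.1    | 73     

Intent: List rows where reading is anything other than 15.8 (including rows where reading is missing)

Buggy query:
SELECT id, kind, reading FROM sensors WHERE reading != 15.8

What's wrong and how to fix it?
Bug: 'reading != 15.8' is unknown when reading is NULL, so NULL rows are silently excluded

Fix: Add an explicit OR reading IS NULL to include the missing-value rows

Corrected query:
SELECT id, kind, reading FROM sensors WHERE reading != 15.8 OR reading IS NULL

Result:
id | kind   | reading
---+--------+--------
1  | sound  | 82.2   
2  | motion | 77.3   
3  | motion | 72.3   
4  | motion | 67.8   
5  | co2    | NULL   
6  | sound  | 3      
7  | temp   | 42     
9  | temp   | 91.1   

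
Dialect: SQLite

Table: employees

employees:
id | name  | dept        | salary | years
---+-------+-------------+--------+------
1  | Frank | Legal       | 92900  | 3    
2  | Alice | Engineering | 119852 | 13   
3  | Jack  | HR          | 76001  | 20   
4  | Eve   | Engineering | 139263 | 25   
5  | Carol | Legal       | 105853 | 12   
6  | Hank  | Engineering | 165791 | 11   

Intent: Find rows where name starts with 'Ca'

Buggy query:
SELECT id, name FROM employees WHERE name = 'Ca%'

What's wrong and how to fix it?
Bug: Wildcards only work with LIKE; '=' treats '%' as a literal character

Fix: Replace '=' with LIKE so 'Ca%' is treated as a pattern

Corrected query:
SELECT id, name FROM employees WHERE name LIKE 'Ca%'

Result:
id | name 
---+------
5  | Carol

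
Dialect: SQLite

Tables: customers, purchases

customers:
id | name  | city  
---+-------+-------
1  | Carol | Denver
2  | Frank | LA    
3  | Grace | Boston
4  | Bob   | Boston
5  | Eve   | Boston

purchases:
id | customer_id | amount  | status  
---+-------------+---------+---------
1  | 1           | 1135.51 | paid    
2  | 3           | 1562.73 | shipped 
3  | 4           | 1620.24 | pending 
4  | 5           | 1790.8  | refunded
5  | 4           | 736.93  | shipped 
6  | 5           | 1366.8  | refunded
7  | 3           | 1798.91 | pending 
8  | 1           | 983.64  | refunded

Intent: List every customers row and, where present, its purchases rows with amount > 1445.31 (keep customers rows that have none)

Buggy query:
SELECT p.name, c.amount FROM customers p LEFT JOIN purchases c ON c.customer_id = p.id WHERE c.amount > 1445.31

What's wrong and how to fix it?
Bug: Filtering c.amount in WHERE discards the NULL rows produced by LEFT JOIN, turning it into an inner join

Fix: Move the right-table condition into the ON clause so unmatched parents are kept

Corrected query:
SELECT p.name, c.amount FROM customers p LEFT JOIN purchases c ON c.customer_id = p.id AND c.amount > 1445.31

Result:
name  | amount 
------+--------
Carol | NULL   
Frank | NULL   
Grace | 1562.73
Grace | 1798.91
Bob   | 1620.24
Eve   | 1790.8 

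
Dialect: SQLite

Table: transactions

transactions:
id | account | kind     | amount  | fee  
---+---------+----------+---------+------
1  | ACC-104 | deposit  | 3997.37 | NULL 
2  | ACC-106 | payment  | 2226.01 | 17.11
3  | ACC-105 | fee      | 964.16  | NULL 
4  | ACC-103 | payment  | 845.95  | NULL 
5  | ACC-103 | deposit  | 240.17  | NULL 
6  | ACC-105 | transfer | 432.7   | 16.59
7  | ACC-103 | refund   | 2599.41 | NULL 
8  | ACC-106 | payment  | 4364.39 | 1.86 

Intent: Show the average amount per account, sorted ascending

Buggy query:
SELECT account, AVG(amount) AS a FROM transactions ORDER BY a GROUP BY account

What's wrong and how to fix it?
Bug: ORDER BY appears before GROUP BY; SQL clause order requires GROUP BY first

Fix: Move ORDER BY to the end, after GROUP BY

Corrected query:
SELECT account, AVG(amount) AS a FROM transactions GROUP BY account ORDER BY a

Result:
account | a      
--------+--------
ACC-105 | 698.43 
ACC-103 | 1228.51
ACC-106 | 3295.2 
ACC-104 | 3997.37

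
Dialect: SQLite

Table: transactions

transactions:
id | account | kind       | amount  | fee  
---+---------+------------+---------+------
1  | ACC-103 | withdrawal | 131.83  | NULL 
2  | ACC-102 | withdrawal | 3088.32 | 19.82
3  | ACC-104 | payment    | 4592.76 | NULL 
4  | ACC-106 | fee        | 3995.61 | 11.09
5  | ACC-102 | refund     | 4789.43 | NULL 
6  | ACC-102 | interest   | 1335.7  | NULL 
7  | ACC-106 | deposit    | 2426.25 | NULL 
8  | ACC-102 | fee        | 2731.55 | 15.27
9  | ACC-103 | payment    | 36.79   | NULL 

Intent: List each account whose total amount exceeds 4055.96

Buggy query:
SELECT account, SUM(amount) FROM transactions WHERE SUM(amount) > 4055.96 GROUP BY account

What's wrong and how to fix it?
Bug: SUM(amount) is an aggregate, but WHERE filters rows before aggregation

Fix: Use HAVING (which filters groups after aggregation) instead of WHERE

Corrected query:
SELECT account, SUM(amount) FROM transactions GROUP BY account HAVING SUM(amount) > 4055.96

Result:
account | SUM(amount)
--------+------------
ACC-102 | 11945      
ACC-104 | 4592.76    
ACC-106 | 6421.86    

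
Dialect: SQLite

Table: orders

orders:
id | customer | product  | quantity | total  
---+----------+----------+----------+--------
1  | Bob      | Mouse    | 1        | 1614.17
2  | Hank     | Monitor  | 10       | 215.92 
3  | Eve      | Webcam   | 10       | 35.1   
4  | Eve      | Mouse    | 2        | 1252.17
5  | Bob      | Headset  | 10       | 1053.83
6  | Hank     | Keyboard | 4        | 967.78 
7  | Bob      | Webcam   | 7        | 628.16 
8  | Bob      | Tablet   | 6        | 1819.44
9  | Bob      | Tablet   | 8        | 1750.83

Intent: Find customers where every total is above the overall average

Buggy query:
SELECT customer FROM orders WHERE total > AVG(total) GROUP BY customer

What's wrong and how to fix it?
Bug: AVG() is an aggregate; it can't sit directly in WHERE

Fix: Compute the overall average in a scalar subquery and compare each group's MIN against it in HAVING

Corrected query:
SELECT customer FROM orders GROUP BY customer HAVING MIN(total) > (SELECT AVG(total) FROM orders)

Result:
(no rows)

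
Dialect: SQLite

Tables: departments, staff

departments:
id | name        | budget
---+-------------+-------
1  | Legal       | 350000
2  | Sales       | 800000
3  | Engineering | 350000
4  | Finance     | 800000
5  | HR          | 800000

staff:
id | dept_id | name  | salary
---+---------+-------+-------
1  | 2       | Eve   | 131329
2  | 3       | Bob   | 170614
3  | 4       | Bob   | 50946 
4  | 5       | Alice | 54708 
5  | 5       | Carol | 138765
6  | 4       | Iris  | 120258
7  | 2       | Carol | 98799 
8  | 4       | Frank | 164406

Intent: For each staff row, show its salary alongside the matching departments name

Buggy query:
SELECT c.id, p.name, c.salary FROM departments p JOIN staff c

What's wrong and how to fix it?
Bug: Missing join condition: each staff row is matched to all departments rows instead of just its own

Fix: Specify the join condition linking the foreign key to the parent id

Corrected query:
SELECT c.id, p.name, c.salary FROM departments p JOIN staff c ON c.dept_id = p.id

Result:
id | name        | salary
---+-------------+-------
1  | Sales       | 131329
2  | Engineering | 170614
3  | Finance     | 50946 
4  | HR          | 54708 
5  | HR          | 138765
6  | Finance     | 120258
7  | Sales       | 98799 
8  | Finance     | 164406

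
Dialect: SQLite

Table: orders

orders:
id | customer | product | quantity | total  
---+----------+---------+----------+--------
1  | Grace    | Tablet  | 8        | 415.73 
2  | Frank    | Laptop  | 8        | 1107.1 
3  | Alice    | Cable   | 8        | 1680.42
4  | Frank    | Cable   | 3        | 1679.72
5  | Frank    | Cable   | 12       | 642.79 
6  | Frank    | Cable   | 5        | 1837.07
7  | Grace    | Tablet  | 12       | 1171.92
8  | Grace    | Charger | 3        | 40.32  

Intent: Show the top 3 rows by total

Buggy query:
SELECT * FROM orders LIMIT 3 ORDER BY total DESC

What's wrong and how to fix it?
Bug: LIMIT must come after ORDER BY

Fix: Sort with ORDER BY, then apply LIMIT

Corrected query:
SELECT * FROM orders ORDER BY total DESC LIMIT 3

Result:
id | customer | product | quantity | total  
---+----------+---------+----------+--------
6  | Frank    | Cable   | 5        | 1837.07
3  | Alice    | Cable   | 8        | 1680.42
4  | Frank    | Cable   | 3        | 1679.72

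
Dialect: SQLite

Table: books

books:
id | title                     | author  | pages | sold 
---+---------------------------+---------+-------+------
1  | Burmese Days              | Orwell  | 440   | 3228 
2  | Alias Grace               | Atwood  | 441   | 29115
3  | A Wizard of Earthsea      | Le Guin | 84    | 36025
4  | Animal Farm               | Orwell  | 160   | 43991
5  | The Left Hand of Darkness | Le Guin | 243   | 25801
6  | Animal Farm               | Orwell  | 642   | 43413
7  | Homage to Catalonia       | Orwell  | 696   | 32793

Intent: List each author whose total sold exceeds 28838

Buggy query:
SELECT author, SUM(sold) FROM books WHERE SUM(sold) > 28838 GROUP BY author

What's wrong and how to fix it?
Bug: WHERE runs before GROUP BY, so aggregates aren't available there

Fix: Use HAVING (which filters groups after aggregation) instead of WHERE

Corrected query:
SELECT author, SUM(sold) FROM books GROUP BY author HAVING SUM(sold) > 28838

Result:
author  | SUM(sold)
--------+----------
Atwood  | 29115    
Le Guin | 61826    
Orwell  | 123425   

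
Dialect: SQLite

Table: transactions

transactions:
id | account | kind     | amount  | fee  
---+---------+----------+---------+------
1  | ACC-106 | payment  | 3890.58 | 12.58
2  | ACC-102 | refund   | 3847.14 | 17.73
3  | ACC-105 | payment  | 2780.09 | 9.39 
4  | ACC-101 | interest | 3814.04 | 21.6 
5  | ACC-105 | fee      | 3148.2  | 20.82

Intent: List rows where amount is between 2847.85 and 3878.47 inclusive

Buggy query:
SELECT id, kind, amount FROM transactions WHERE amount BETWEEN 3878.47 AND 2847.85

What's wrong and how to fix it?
Bug: BETWEEN expects the lower bound first; with 3878.47 AND 2847.85 the range is empty

Fix: Swap the bounds so the smaller value comes first

Corrected query:
SELECT id, kind, amount FROM transactions WHERE amount BETWEEN 2847.85 AND 3878.47

Result:
id | kind     | amount 
---+----------+--------
2  | refund   | 3847.14
4  | interest | 3814.04
5  | fee      | 3148.2 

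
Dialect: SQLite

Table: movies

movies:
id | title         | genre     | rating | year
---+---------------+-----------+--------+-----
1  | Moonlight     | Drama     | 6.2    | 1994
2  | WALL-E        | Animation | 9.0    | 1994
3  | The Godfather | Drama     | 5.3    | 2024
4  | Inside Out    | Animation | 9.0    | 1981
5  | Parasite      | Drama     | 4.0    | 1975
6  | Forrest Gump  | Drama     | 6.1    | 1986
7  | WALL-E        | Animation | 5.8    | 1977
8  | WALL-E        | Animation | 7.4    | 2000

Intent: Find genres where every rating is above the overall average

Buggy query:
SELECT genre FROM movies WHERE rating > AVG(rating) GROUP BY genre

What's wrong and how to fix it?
Bug: AVG() is an aggregate; it can't sit directly in WHERE

Fix: Compute the overall average in a scalar subquery and compare each group's MIN against it in HAVING

Corrected query:
SELECT genre FROM movies GROUP BY genre HAVING MIN(rating) > (SELECT AVG(rating) FROM movies)

Result:
(no rows)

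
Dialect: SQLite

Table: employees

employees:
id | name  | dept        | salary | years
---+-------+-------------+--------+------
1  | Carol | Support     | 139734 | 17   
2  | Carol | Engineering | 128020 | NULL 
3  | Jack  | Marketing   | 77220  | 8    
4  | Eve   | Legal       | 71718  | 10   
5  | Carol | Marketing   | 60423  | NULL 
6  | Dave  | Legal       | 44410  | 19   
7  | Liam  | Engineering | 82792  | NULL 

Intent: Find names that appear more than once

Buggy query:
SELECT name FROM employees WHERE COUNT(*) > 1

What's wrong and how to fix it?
Bug: WHERE can't reference COUNT(*); aggregates are computed after WHERE

Fix: Group first, then use HAVING for the count condition

Corrected query:
SELECT name FROM employees GROUP BY name HAVING COUNT(*) > 1

Result:
name 
-----
Carol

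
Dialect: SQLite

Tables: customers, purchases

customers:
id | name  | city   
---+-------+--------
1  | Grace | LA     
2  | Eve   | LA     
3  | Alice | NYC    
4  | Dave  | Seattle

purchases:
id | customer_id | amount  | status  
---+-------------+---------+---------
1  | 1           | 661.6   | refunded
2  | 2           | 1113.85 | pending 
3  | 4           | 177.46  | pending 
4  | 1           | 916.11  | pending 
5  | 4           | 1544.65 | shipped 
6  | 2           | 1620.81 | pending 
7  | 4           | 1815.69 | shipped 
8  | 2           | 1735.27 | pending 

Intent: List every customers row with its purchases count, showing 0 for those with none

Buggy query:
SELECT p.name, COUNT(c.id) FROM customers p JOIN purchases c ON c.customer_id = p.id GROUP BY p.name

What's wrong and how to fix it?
Bug: INNER JOIN drops customers rows that have no matching purchases rows

Fix: Switch to LEFT JOIN to retain unmatched parent rows

Corrected query:
SELECT p.name, COUNT(c.id) FROM customers p LEFT JOIN purchases c ON c.customer_id = p.id GROUP BY p.name

Result:
name  | COUNT(c.id)
------+------------
Alice | 0          
Dave  | 3          
Eve   | 3          
Grace | 2          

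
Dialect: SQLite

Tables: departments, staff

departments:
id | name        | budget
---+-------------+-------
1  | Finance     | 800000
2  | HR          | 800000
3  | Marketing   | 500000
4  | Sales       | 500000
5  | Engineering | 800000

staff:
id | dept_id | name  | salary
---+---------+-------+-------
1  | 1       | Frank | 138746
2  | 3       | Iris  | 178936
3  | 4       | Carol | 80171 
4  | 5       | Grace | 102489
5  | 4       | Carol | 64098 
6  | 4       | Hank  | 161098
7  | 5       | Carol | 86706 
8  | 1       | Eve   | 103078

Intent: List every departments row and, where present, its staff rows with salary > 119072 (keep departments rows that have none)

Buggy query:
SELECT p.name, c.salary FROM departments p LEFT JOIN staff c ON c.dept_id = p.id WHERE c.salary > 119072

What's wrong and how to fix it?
Bug: A WHERE condition on the right-hand table after LEFT JOIN drops unmatched parents

Fix: Put 'c.salary > 119072' in the JOIN's ON clause instead of WHERE

Corrected query:
SELECT p.name, c.salary FROM departments p LEFT JOIN staff c ON c.dept_id = p.id AND c.salary > 119072

Result:
name        | salary
------------+-------
Finance     | 138746
HR          | NULL  
Marketing   | 178936
Sales       | 161098
Engineering | NULL  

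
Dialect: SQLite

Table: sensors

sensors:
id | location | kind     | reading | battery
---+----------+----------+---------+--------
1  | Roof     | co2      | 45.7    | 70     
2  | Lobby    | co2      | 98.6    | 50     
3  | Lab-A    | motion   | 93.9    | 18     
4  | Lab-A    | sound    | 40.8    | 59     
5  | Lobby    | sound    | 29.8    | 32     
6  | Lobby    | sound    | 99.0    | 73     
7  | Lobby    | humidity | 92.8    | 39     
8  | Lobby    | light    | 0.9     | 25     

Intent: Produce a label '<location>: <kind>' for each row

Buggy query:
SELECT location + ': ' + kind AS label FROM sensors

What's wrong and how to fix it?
Bug: SQLite uses || for string concatenation; + coerces text to numbers (yielding 0)

Fix: Replace + with || to concatenate text

Corrected query:
SELECT location || ': ' || kind AS label FROM sensors

Result:
label          
---------------
Roof: co2      
Lobby: co2     
Lab-A: motion  
Lab-A: sound   
Lobby: sound   
Lobby: sound   
Lobby: humidity
Lobby: light   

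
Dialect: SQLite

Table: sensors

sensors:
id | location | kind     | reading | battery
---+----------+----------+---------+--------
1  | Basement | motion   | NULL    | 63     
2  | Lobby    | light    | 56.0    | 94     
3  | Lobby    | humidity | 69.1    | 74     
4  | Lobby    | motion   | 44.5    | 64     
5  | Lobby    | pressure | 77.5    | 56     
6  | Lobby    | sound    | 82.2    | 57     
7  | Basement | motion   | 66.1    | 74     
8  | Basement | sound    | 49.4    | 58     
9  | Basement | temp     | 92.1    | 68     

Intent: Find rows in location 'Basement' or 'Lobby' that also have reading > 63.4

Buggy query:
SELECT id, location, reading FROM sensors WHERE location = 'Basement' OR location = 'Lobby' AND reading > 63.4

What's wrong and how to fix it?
Bug: AND binds tighter than OR, so this parses as location = 'Basement' OR (location = 'Lobby' AND reading > 63.4)

Fix: Group the OR with parentheses (or use IN), then AND the threshold

Corrected query:
SELECT id, location, reading FROM sensors WHERE (location = 'Basement' OR location = 'Lobby') AND reading > 63.4

Result:
id | location | reading
---+----------+--------
3  | Lobby    | 69.1   
5  | Lobby    | 77.5   
6  | Lobby    | 82.2   
7  | Basement | 66.1   
9  | Basement | 92.1   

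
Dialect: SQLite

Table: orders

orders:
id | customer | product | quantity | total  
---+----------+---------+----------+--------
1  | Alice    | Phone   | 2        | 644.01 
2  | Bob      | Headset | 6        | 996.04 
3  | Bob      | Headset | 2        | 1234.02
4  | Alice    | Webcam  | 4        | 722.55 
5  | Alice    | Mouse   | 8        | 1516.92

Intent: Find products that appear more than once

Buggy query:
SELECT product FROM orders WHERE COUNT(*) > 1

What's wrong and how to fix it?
Bug: WHERE can't reference COUNT(*); aggregates are computed after WHERE

Fix: Group first, then use HAVING for the count condition

Corrected query:
SELECT product FROM orders GROUP BY product HAVING COUNT(*) > 1

Result:
product
-------
Headset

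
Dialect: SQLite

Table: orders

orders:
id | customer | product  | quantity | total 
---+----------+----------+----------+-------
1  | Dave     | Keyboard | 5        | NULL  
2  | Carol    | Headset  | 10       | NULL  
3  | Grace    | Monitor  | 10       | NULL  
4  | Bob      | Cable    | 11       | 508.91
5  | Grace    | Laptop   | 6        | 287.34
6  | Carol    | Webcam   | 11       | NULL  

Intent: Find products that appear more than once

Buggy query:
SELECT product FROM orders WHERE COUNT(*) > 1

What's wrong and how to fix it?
Bug: WHERE can't reference COUNT(*); aggregates are computed after WHERE

Fix: GROUP BY product, then filter groups with HAVING COUNT(*) > 1

Corrected query:
SELECT product FROM orders GROUP BY product HAVING COUNT(*) > 1

Result:
(no rows)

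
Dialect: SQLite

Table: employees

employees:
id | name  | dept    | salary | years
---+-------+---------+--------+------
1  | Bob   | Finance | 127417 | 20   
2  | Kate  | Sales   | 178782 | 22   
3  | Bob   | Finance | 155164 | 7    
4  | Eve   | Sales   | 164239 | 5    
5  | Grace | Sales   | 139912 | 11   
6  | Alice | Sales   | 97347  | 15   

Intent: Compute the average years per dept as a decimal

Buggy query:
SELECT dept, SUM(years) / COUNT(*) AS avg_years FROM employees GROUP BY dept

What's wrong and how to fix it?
Bug: SUM(years) and COUNT(*) are both integers; the division truncates the fractional part

Fix: Cast one side to REAL so the division keeps the fractional part

Corrected query:
SELECT dept, SUM(years) * 1.0 / COUNT(*) AS avg_years FROM employees GROUP BY dept

Result:
dept    | avg_years
--------+----------
Finance | 13.5     
Sales   | 13.25    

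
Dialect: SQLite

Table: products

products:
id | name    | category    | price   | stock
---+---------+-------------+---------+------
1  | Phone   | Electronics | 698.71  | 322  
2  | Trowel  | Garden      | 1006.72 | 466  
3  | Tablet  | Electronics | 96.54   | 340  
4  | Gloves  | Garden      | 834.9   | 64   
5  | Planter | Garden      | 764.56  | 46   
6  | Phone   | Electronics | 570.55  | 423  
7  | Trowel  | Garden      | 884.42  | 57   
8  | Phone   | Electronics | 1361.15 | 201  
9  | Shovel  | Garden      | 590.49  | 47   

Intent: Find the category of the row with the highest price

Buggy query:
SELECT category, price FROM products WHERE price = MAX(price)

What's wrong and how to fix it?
Bug: MAX(price) is an aggregate and cannot be used directly in WHERE

Fix: Wrap MAX in a scalar subquery so WHERE compares against a single value

Corrected query:
SELECT category, price FROM products WHERE price = (SELECT MAX(price) FROM products)

Result:
category    | price  
------------+--------
Electronics | 1361.15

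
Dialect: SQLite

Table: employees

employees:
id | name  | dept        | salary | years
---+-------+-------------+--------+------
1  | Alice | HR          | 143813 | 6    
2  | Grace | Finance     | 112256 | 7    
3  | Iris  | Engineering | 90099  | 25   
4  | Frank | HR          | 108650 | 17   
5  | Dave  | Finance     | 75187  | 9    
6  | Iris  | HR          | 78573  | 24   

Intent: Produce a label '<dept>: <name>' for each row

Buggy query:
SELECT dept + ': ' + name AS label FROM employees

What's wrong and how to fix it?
Bug: SQLite uses || for string concatenation; + coerces text to numbers (yielding 0)

Fix: Use the || operator for string concatenation

Corrected query:
SELECT dept || ': ' || name AS label FROM employees

Result:
label            
-----------------
HR: Alice        
Finance: Grace   
Engineering: Iris
HR: Frank        
Finance: Dave    
HR: Iris         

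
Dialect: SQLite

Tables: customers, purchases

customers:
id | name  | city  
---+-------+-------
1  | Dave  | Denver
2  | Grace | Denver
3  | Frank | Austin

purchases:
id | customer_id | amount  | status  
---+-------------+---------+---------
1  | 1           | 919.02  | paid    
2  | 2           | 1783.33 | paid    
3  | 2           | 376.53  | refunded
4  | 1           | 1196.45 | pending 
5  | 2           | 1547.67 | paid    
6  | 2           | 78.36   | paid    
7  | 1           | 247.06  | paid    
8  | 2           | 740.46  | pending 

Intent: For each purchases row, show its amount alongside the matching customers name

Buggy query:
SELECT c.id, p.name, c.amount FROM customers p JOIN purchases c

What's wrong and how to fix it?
Bug: JOIN with no ON clause produces a cartesian product; every purchases row pairs with every customers row

Fix: Specify the join condition linking the foreign key to the parent id

Corrected query:
SELECT c.id, p.name, c.amount FROM customers p JOIN purchases c ON c.customer_id = p.id

Result:
id | name  | amount 
---+-------+--------
1  | Dave  | 919.02 
2  | Grace | 1783.33
3  | Grace | 376.53 
4  | Dave  | 1196.45
5  | Grace | 1547.67
6  | Grace | 78.36  
7  | Dave  | 247.06 
8  | Grace | 740.46 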